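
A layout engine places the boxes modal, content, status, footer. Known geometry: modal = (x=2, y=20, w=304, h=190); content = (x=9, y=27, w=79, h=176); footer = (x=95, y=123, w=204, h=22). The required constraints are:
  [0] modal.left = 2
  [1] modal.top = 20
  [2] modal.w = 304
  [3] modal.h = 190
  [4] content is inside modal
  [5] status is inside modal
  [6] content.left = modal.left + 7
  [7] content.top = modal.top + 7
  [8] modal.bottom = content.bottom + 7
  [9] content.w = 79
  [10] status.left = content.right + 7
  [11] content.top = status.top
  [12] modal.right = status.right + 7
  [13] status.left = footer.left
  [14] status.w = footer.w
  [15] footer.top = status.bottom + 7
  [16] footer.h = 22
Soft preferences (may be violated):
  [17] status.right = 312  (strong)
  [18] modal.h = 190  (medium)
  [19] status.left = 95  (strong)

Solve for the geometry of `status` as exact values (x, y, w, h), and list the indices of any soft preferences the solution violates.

status = (x=95, y=27, w=204, h=89)
violated soft preferences: 17

1. status.x = 95  [status.left = content.right + 7]
2. status.y = 27  [content.top = status.top]
3. status.w = 204  [modal.right = status.right + 7]
4. status.h = 89  [footer.top = status.bottom + 7]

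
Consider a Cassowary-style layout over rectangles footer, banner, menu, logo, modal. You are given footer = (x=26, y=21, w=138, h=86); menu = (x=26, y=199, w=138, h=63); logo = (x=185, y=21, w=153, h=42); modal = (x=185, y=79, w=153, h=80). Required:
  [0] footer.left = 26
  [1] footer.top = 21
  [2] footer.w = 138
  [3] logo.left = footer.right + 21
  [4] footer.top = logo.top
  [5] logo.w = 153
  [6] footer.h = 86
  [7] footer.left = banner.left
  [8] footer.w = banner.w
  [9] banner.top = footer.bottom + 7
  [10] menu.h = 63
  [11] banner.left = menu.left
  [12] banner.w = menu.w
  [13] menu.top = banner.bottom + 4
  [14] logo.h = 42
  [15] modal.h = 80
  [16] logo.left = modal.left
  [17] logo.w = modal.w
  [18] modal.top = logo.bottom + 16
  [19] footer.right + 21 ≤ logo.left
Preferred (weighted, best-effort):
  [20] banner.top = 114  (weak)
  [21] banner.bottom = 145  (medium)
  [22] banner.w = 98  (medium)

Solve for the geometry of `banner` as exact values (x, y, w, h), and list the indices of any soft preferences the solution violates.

1. banner.x = 26  [footer.left = banner.left]
2. banner.w = 138  [footer.w = banner.w]
3. banner.y = 114  [banner.top = footer.bottom + 7]
4. banner.h = 81  [menu.top = banner.bottom + 4]

banner = (x=26, y=114, w=138, h=81)
violated soft preferences: 21, 22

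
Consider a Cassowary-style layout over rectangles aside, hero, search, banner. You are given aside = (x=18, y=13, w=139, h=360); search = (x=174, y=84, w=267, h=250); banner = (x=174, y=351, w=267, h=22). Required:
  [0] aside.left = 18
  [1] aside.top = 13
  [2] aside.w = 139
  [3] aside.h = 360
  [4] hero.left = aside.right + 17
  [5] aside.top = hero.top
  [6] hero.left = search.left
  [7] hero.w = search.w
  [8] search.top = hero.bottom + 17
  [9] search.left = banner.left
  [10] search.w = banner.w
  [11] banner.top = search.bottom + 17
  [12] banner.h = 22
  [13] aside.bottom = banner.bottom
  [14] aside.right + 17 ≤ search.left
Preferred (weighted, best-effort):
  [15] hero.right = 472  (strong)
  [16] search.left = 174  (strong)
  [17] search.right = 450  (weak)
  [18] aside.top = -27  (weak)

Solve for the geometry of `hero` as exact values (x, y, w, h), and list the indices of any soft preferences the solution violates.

1. hero.x = 174  [hero.left = aside.right + 17]
2. hero.y = 13  [aside.top = hero.top]
3. hero.w = 267  [hero.w = search.w]
4. hero.h = 54  [search.top = hero.bottom + 17]

hero = (x=174, y=13, w=267, h=54)
violated soft preferences: 15, 17, 18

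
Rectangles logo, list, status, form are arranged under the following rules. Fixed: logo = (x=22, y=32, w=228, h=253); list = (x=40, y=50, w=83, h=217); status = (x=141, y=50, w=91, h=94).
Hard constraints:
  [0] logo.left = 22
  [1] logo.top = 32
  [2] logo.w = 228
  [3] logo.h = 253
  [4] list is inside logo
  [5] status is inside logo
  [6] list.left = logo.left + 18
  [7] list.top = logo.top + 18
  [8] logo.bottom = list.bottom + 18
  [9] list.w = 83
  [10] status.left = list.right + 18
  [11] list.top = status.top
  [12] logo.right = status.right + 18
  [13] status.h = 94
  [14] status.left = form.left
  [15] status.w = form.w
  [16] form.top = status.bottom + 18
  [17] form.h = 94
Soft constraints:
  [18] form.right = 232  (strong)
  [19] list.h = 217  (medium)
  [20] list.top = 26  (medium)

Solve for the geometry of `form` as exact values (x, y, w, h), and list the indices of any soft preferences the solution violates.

1. form.x = 141  [status.left = form.left]
2. form.w = 91  [status.w = form.w]
3. form.y = 162  [form.top = status.bottom + 18]
4. form.h = 94  [form.h = 94]

form = (x=141, y=162, w=91, h=94)
violated soft preferences: 20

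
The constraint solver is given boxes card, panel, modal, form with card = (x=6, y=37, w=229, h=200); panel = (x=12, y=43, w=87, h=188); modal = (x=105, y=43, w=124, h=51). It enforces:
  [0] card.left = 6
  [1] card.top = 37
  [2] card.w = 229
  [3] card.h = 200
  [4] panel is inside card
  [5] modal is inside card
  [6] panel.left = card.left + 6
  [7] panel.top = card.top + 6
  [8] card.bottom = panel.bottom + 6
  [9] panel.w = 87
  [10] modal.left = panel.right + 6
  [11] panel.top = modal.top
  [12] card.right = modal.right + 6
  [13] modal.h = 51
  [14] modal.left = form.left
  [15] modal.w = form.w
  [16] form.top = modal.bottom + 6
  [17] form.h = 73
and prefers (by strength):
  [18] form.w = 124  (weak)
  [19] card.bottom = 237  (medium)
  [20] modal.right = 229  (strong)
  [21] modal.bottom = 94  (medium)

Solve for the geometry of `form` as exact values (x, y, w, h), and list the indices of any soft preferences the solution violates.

form = (x=105, y=100, w=124, h=73)
violated soft preferences: none

1. form.x = 105  [modal.left = form.left]
2. form.w = 124  [modal.w = form.w]
3. form.y = 100  [form.top = modal.bottom + 6]
4. form.h = 73  [form.h = 73]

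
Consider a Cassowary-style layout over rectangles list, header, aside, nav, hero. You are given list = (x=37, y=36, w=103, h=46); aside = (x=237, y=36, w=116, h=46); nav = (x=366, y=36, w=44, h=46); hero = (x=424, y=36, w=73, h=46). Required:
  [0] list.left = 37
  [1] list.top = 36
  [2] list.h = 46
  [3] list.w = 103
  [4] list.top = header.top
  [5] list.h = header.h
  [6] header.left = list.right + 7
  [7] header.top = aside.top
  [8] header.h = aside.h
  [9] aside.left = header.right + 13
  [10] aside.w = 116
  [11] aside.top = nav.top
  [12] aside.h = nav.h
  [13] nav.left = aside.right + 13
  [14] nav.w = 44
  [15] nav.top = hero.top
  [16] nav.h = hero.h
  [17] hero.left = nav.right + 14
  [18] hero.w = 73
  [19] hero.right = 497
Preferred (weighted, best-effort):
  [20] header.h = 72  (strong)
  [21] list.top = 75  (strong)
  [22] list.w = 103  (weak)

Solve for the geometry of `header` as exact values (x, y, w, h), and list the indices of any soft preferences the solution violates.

1. header.y = 36  [list.top = header.top]
2. header.h = 46  [list.h = header.h]
3. header.x = 147  [header.left = list.right + 7]
4. header.w = 77  [aside.left = header.right + 13]

header = (x=147, y=36, w=77, h=46)
violated soft preferences: 20, 21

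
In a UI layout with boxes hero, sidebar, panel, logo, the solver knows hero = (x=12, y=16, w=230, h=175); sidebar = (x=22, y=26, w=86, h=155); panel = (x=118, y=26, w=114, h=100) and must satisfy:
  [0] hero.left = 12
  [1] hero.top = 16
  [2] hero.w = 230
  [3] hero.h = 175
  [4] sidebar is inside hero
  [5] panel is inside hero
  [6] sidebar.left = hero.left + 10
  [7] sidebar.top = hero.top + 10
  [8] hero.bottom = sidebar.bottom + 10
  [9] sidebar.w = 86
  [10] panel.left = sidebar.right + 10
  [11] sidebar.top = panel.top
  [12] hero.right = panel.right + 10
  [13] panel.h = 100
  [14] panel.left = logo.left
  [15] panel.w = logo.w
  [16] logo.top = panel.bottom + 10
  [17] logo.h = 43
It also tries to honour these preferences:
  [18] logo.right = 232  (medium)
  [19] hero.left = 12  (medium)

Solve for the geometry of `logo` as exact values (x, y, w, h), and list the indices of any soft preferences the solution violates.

1. logo.x = 118  [panel.left = logo.left]
2. logo.w = 114  [panel.w = logo.w]
3. logo.y = 136  [logo.top = panel.bottom + 10]
4. logo.h = 43  [logo.h = 43]

logo = (x=118, y=136, w=114, h=43)
violated soft preferences: none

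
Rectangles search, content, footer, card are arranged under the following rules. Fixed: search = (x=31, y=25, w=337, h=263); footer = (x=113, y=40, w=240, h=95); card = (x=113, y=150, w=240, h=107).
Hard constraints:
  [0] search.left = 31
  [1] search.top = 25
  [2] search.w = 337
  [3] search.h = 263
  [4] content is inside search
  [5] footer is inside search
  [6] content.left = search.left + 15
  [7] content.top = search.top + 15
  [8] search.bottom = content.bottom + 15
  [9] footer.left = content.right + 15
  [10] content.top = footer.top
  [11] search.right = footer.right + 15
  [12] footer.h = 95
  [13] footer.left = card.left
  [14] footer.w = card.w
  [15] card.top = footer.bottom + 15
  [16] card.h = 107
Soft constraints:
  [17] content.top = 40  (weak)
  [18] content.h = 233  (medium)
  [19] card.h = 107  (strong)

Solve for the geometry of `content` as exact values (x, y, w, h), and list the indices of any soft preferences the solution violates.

content = (x=46, y=40, w=52, h=233)
violated soft preferences: none

1. content.x = 46  [content.left = search.left + 15]
2. content.y = 40  [content.top = search.top + 15]
3. content.h = 233  [search.bottom = content.bottom + 15]
4. content.w = 52  [footer.left = content.right + 15]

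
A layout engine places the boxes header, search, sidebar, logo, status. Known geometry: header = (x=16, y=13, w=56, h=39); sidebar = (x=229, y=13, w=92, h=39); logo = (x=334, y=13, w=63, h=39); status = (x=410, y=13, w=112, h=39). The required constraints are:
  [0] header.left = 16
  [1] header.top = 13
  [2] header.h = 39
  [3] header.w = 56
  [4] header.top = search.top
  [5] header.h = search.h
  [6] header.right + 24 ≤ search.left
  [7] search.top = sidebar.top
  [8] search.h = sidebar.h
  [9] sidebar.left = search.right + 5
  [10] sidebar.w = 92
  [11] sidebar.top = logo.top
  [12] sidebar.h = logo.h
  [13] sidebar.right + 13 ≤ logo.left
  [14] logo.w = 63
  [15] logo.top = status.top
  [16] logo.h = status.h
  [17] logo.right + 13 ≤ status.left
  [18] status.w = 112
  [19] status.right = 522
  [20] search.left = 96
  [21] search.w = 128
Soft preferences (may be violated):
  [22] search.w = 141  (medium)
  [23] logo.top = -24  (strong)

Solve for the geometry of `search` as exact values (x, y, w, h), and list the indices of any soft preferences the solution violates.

1. search.y = 13  [header.top = search.top]
2. search.h = 39  [header.h = search.h]
3. search.x = 96  [search.left = 96]
4. search.w = 128  [search.w = 128]

search = (x=96, y=13, w=128, h=39)
violated soft preferences: 22, 23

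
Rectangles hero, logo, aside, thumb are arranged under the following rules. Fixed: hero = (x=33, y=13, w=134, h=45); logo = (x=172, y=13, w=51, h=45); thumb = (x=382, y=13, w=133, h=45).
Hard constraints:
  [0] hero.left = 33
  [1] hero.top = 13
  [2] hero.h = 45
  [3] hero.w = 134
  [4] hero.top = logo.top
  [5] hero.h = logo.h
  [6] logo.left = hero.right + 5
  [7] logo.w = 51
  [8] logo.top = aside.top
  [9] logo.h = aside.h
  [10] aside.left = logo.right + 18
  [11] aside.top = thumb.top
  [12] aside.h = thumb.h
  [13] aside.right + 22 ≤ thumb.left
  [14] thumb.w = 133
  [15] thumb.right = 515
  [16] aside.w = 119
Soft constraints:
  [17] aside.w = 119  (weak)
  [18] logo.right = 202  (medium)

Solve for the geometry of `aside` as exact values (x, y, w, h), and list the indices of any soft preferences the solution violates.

aside = (x=241, y=13, w=119, h=45)
violated soft preferences: 18

1. aside.y = 13  [logo.top = aside.top]
2. aside.h = 45  [logo.h = aside.h]
3. aside.x = 241  [aside.left = logo.right + 18]
4. aside.w = 119  [aside.w = 119]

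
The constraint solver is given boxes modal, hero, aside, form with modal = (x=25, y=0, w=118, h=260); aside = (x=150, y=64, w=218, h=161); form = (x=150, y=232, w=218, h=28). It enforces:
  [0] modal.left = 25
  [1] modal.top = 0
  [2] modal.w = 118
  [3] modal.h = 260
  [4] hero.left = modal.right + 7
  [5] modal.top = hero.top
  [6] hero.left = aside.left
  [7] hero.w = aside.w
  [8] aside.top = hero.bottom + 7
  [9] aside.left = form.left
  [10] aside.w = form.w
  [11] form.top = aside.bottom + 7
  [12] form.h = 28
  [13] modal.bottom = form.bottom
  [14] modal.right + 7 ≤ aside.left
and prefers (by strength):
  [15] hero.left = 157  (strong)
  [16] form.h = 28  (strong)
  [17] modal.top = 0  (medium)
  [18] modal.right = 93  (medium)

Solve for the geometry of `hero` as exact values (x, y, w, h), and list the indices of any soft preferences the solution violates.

1. hero.x = 150  [hero.left = modal.right + 7]
2. hero.y = 0  [modal.top = hero.top]
3. hero.w = 218  [hero.w = aside.w]
4. hero.h = 57  [aside.top = hero.bottom + 7]

hero = (x=150, y=0, w=218, h=57)
violated soft preferences: 15, 18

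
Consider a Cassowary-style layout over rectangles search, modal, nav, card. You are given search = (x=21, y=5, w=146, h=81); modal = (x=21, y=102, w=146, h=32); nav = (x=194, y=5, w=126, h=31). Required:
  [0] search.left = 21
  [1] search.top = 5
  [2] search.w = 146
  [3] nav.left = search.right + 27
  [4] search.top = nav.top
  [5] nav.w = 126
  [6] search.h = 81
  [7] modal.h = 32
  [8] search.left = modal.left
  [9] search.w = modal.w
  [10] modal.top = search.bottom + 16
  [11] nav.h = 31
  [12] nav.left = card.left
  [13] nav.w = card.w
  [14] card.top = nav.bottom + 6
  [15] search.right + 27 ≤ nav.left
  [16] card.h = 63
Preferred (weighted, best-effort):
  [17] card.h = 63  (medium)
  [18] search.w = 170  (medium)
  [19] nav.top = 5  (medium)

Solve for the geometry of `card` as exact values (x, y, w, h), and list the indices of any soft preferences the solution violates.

1. card.x = 194  [nav.left = card.left]
2. card.w = 126  [nav.w = card.w]
3. card.y = 42  [card.top = nav.bottom + 6]
4. card.h = 63  [card.h = 63]

card = (x=194, y=42, w=126, h=63)
violated soft preferences: 18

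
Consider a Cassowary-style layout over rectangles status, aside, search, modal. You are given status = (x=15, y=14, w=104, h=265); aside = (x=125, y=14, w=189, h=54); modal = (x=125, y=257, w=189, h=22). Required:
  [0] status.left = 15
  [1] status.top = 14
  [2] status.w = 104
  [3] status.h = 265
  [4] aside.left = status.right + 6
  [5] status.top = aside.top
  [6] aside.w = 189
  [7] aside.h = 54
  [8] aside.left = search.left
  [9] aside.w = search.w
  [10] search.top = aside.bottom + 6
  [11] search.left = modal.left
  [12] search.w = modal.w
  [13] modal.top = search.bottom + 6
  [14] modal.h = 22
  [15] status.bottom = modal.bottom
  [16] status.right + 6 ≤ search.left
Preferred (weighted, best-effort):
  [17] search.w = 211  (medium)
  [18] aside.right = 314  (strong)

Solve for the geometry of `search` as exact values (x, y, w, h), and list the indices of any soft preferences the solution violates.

1. search.x = 125  [aside.left = search.left]
2. search.w = 189  [aside.w = search.w]
3. search.y = 74  [search.top = aside.bottom + 6]
4. search.h = 177  [modal.top = search.bottom + 6]

search = (x=125, y=74, w=189, h=177)
violated soft preferences: 17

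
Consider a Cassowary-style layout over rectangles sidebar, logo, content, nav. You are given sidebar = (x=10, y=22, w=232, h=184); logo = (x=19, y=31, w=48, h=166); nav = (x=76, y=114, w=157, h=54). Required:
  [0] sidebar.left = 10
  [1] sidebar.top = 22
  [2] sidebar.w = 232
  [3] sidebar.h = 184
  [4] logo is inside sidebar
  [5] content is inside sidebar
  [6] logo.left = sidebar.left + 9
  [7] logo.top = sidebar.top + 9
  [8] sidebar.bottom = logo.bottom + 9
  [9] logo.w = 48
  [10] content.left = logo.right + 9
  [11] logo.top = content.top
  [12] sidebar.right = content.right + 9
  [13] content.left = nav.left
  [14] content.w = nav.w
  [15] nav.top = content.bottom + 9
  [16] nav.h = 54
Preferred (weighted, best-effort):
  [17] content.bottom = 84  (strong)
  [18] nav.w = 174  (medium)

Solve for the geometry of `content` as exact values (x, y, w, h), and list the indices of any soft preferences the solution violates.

content = (x=76, y=31, w=157, h=74)
violated soft preferences: 17, 18

1. content.x = 76  [content.left = logo.right + 9]
2. content.y = 31  [logo.top = content.top]
3. content.w = 157  [sidebar.right = content.right + 9]
4. content.h = 74  [nav.top = content.bottom + 9]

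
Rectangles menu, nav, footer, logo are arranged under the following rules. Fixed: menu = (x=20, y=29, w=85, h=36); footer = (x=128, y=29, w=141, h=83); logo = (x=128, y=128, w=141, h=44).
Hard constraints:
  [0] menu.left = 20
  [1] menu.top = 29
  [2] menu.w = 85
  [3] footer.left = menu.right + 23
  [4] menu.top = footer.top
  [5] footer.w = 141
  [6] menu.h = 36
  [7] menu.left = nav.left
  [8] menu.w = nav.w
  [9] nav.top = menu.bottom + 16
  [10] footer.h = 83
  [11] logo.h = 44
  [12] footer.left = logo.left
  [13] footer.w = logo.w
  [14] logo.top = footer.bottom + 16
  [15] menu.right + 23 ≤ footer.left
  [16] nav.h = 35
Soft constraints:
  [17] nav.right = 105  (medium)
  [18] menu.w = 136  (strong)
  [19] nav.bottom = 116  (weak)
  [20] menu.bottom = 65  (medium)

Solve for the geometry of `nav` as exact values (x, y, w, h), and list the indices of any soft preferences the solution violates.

1. nav.x = 20  [menu.left = nav.left]
2. nav.w = 85  [menu.w = nav.w]
3. nav.y = 81  [nav.top = menu.bottom + 16]
4. nav.h = 35  [nav.h = 35]

nav = (x=20, y=81, w=85, h=35)
violated soft preferences: 18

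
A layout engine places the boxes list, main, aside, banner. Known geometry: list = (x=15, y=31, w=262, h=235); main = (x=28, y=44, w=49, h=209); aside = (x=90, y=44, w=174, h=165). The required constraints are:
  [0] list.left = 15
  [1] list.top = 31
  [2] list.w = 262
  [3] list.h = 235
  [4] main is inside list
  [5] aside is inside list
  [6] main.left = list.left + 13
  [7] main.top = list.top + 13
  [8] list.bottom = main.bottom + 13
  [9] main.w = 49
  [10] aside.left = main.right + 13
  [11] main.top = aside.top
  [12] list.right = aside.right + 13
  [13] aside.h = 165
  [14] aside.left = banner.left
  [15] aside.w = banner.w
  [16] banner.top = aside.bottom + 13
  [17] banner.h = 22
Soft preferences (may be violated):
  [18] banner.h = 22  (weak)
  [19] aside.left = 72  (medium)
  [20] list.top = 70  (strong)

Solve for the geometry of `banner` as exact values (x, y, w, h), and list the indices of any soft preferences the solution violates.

banner = (x=90, y=222, w=174, h=22)
violated soft preferences: 19, 20

1. banner.x = 90  [aside.left = banner.left]
2. banner.w = 174  [aside.w = banner.w]
3. banner.y = 222  [banner.top = aside.bottom + 13]
4. banner.h = 22  [banner.h = 22]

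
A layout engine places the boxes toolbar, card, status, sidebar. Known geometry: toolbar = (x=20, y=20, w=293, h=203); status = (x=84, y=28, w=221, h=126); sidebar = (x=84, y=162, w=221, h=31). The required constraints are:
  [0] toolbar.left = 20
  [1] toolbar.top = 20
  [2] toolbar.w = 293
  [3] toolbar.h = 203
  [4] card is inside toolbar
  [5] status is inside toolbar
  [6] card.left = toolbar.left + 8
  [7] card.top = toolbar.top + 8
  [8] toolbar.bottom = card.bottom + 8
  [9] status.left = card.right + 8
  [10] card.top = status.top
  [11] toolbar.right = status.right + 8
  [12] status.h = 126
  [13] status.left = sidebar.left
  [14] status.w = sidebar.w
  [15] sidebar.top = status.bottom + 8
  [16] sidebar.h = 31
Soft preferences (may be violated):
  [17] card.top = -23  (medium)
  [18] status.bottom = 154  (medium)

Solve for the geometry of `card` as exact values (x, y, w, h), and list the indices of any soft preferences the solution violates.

card = (x=28, y=28, w=48, h=187)
violated soft preferences: 17

1. card.x = 28  [card.left = toolbar.left + 8]
2. card.y = 28  [card.top = toolbar.top + 8]
3. card.h = 187  [toolbar.bottom = card.bottom + 8]
4. card.w = 48  [status.left = card.right + 8]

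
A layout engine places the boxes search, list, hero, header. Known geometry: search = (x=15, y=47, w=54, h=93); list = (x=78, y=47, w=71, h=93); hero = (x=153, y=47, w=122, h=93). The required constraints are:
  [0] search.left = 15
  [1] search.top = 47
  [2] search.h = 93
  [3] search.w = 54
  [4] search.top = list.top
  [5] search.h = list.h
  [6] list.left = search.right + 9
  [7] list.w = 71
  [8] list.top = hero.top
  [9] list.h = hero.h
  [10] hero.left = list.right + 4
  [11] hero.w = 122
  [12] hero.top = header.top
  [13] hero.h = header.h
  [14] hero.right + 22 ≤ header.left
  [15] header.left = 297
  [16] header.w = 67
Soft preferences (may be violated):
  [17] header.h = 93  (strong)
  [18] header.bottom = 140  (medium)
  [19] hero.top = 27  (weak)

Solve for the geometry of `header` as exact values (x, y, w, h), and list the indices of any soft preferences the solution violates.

header = (x=297, y=47, w=67, h=93)
violated soft preferences: 19

1. header.y = 47  [hero.top = header.top]
2. header.h = 93  [hero.h = header.h]
3. header.x = 297  [header.left = 297]
4. header.w = 67  [header.w = 67]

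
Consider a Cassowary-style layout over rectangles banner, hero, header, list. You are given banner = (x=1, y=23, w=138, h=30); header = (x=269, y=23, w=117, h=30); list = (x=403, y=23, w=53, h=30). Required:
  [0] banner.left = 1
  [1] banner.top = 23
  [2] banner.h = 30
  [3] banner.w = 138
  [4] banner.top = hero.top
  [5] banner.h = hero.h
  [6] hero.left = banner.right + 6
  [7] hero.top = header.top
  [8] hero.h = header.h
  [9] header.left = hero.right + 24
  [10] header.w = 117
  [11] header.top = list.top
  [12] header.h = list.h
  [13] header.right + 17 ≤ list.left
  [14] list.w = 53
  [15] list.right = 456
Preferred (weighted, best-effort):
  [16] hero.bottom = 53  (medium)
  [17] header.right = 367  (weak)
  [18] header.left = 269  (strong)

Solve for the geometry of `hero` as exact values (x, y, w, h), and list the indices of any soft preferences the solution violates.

hero = (x=145, y=23, w=100, h=30)
violated soft preferences: 17

1. hero.y = 23  [banner.top = hero.top]
2. hero.h = 30  [banner.h = hero.h]
3. hero.x = 145  [hero.left = banner.right + 6]
4. hero.w = 100  [header.left = hero.right + 24]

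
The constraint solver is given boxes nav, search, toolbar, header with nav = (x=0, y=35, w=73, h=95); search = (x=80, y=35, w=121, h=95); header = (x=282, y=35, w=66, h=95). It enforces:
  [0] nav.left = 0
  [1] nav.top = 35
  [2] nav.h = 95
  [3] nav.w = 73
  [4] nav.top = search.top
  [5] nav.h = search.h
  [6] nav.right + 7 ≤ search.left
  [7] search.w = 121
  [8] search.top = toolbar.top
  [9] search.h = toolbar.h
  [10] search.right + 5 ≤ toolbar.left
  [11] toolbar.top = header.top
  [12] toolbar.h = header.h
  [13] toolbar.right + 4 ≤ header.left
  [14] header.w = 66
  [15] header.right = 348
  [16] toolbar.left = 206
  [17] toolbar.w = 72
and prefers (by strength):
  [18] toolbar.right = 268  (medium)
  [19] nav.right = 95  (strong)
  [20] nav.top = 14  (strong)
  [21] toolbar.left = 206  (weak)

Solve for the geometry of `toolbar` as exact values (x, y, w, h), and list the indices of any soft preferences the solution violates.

toolbar = (x=206, y=35, w=72, h=95)
violated soft preferences: 18, 19, 20

1. toolbar.y = 35  [search.top = toolbar.top]
2. toolbar.h = 95  [search.h = toolbar.h]
3. toolbar.x = 206  [toolbar.left = 206]
4. toolbar.w = 72  [toolbar.w = 72]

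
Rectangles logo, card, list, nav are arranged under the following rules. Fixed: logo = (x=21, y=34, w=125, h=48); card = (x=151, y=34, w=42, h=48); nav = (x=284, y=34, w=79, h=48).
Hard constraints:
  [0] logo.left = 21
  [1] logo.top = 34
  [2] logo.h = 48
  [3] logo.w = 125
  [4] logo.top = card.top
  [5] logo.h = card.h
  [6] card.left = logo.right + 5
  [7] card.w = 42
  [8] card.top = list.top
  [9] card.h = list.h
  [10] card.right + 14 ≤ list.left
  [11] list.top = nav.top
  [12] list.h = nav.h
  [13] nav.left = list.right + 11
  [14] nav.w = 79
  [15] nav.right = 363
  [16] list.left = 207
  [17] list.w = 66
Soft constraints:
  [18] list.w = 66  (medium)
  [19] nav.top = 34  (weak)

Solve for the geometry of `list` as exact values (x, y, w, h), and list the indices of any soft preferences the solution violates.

list = (x=207, y=34, w=66, h=48)
violated soft preferences: none

1. list.y = 34  [card.top = list.top]
2. list.h = 48  [card.h = list.h]
3. list.x = 207  [list.left = 207]
4. list.w = 66  [list.w = 66]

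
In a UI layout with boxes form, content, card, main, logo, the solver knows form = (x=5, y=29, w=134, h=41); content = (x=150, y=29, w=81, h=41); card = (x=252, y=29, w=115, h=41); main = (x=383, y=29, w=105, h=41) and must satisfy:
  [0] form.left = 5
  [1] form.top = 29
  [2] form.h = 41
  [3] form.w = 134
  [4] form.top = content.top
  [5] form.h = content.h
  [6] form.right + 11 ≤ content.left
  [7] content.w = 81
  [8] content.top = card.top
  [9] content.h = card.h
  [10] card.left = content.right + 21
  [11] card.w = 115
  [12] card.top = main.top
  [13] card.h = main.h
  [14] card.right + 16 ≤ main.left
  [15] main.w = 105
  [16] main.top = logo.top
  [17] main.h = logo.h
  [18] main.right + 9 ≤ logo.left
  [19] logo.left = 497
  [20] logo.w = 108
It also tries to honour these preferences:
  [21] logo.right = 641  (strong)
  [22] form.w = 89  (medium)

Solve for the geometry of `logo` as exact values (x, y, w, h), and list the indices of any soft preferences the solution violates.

1. logo.y = 29  [main.top = logo.top]
2. logo.h = 41  [main.h = logo.h]
3. logo.x = 497  [logo.left = 497]
4. logo.w = 108  [logo.w = 108]

logo = (x=497, y=29, w=108, h=41)
violated soft preferences: 21, 22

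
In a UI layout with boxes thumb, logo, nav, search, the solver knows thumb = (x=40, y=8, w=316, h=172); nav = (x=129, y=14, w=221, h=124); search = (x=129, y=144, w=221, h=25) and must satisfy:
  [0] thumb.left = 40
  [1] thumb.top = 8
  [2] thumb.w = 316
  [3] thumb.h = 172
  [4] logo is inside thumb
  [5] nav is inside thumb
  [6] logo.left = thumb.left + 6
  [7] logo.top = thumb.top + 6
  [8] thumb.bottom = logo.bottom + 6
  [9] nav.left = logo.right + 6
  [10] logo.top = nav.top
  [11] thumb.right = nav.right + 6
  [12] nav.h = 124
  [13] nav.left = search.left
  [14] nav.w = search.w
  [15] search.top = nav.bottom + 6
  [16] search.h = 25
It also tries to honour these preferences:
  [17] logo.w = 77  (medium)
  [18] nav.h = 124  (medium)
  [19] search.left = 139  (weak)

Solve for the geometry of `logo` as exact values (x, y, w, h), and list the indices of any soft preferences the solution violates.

1. logo.x = 46  [logo.left = thumb.left + 6]
2. logo.y = 14  [logo.top = thumb.top + 6]
3. logo.h = 160  [thumb.bottom = logo.bottom + 6]
4. logo.w = 77  [nav.left = logo.right + 6]

logo = (x=46, y=14, w=77, h=160)
violated soft preferences: 19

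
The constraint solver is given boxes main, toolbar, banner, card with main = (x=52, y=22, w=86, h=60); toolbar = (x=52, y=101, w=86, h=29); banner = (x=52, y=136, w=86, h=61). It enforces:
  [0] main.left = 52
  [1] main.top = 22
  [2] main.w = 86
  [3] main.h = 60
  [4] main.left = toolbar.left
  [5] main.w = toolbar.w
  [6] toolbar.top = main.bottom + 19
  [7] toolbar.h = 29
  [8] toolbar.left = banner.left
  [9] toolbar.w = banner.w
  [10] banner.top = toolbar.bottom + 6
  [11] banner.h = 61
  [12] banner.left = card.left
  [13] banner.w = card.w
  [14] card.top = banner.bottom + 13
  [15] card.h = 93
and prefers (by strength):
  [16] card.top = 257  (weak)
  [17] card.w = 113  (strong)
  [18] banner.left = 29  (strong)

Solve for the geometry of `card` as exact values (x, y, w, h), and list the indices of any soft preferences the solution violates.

card = (x=52, y=210, w=86, h=93)
violated soft preferences: 16, 17, 18

1. card.x = 52  [banner.left = card.left]
2. card.w = 86  [banner.w = card.w]
3. card.y = 210  [card.top = banner.bottom + 13]
4. card.h = 93  [card.h = 93]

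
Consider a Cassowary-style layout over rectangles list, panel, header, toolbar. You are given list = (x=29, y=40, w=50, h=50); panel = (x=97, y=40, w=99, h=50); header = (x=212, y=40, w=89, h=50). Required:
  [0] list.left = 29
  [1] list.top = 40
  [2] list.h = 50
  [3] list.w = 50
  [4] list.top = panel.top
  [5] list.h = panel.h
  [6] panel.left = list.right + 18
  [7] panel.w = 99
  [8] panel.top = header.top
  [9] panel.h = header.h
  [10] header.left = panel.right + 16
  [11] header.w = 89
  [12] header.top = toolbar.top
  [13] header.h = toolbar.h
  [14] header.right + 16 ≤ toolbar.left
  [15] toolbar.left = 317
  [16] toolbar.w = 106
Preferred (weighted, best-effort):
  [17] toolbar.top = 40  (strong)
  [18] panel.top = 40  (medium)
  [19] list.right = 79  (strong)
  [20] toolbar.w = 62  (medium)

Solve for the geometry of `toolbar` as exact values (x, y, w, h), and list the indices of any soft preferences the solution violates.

1. toolbar.y = 40  [header.top = toolbar.top]
2. toolbar.h = 50  [header.h = toolbar.h]
3. toolbar.x = 317  [toolbar.left = 317]
4. toolbar.w = 106  [toolbar.w = 106]

toolbar = (x=317, y=40, w=106, h=50)
violated soft preferences: 20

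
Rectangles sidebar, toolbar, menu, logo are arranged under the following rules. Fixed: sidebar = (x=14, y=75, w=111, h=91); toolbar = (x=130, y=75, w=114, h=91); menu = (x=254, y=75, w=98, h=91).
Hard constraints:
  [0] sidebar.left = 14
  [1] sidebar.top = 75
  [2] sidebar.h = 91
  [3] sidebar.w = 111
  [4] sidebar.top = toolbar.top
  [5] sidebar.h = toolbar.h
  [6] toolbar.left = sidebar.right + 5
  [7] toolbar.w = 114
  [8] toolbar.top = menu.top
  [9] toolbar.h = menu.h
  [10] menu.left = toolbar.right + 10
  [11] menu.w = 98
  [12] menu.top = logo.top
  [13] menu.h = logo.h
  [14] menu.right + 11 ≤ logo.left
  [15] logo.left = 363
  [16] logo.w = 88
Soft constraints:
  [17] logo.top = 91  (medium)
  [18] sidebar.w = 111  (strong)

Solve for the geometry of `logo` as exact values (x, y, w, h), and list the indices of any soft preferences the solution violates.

logo = (x=363, y=75, w=88, h=91)
violated soft preferences: 17

1. logo.y = 75  [menu.top = logo.top]
2. logo.h = 91  [menu.h = logo.h]
3. logo.x = 363  [logo.left = 363]
4. logo.w = 88  [logo.w = 88]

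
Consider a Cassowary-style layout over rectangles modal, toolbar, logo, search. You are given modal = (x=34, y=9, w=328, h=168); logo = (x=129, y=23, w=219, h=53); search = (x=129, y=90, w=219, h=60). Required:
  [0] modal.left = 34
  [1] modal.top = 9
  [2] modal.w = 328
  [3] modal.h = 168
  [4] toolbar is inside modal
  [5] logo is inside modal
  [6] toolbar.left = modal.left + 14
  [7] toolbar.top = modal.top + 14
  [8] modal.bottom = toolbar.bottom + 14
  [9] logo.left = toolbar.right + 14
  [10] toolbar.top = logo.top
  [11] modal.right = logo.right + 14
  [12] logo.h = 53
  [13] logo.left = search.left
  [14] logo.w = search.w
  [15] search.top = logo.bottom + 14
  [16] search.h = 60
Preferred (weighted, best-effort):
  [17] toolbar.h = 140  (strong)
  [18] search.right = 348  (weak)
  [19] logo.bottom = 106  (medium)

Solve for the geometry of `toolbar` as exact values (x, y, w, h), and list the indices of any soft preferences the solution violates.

toolbar = (x=48, y=23, w=67, h=140)
violated soft preferences: 19

1. toolbar.x = 48  [toolbar.left = modal.left + 14]
2. toolbar.y = 23  [toolbar.top = modal.top + 14]
3. toolbar.h = 140  [modal.bottom = toolbar.bottom + 14]
4. toolbar.w = 67  [logo.left = toolbar.right + 14]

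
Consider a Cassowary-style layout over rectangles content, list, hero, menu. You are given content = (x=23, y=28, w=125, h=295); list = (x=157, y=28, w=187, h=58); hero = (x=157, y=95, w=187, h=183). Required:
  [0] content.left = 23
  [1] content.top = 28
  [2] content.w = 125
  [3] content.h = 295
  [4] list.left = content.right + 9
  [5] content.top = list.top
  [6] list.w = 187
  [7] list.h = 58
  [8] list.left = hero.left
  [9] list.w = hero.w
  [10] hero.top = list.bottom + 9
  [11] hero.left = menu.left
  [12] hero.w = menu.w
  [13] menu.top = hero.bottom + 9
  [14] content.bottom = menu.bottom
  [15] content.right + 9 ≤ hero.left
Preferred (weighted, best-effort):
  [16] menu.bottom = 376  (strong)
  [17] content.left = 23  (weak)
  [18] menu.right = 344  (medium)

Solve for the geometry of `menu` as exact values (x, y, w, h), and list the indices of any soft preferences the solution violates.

menu = (x=157, y=287, w=187, h=36)
violated soft preferences: 16

1. menu.x = 157  [hero.left = menu.left]
2. menu.w = 187  [hero.w = menu.w]
3. menu.y = 287  [menu.top = hero.bottom + 9]
4. menu.h = 36  [content.bottom = menu.bottom]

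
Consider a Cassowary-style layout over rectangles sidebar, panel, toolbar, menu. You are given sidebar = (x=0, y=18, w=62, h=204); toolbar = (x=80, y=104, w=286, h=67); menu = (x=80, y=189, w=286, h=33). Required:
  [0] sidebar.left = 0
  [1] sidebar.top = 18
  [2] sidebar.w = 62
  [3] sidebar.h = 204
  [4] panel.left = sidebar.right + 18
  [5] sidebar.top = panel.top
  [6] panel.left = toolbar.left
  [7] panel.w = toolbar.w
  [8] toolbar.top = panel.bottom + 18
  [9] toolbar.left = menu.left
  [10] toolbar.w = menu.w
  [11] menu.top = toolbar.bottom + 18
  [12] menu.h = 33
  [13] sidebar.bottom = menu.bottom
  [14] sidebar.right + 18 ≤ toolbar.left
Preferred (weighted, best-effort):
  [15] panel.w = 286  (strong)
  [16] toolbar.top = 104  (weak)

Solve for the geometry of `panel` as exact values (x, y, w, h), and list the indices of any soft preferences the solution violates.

panel = (x=80, y=18, w=286, h=68)
violated soft preferences: none

1. panel.x = 80  [panel.left = sidebar.right + 18]
2. panel.y = 18  [sidebar.top = panel.top]
3. panel.w = 286  [panel.w = toolbar.w]
4. panel.h = 68  [toolbar.top = panel.bottom + 18]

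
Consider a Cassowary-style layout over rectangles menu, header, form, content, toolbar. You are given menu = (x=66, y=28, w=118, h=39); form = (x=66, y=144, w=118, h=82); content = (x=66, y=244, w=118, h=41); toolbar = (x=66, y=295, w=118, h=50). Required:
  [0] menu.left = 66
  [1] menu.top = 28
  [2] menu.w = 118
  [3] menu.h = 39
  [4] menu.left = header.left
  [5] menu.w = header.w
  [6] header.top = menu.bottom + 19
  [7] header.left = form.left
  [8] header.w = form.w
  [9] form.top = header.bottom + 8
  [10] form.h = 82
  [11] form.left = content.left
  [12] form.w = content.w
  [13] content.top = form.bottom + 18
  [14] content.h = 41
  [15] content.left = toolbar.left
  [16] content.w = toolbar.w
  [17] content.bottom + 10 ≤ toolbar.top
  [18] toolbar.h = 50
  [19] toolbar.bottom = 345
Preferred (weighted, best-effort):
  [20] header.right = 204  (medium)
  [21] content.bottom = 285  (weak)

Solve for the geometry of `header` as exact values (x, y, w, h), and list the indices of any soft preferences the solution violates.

1. header.x = 66  [menu.left = header.left]
2. header.w = 118  [menu.w = header.w]
3. header.y = 86  [header.top = menu.bottom + 19]
4. header.h = 50  [form.top = header.bottom + 8]

header = (x=66, y=86, w=118, h=50)
violated soft preferences: 20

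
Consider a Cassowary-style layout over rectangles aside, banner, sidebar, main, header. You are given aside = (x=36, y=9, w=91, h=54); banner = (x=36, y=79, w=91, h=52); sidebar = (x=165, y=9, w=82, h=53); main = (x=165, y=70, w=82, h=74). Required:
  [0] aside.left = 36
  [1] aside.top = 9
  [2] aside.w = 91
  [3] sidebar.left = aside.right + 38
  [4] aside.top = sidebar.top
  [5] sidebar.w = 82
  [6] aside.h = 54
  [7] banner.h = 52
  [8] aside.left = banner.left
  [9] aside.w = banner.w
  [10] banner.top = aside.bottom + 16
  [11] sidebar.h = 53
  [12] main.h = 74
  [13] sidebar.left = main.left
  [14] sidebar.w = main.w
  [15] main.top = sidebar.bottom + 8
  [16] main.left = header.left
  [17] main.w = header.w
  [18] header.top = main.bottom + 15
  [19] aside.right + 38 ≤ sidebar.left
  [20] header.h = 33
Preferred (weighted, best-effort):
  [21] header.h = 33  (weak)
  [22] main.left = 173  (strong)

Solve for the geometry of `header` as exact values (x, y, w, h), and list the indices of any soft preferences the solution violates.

1. header.x = 165  [main.left = header.left]
2. header.w = 82  [main.w = header.w]
3. header.y = 159  [header.top = main.bottom + 15]
4. header.h = 33  [header.h = 33]

header = (x=165, y=159, w=82, h=33)
violated soft preferences: 22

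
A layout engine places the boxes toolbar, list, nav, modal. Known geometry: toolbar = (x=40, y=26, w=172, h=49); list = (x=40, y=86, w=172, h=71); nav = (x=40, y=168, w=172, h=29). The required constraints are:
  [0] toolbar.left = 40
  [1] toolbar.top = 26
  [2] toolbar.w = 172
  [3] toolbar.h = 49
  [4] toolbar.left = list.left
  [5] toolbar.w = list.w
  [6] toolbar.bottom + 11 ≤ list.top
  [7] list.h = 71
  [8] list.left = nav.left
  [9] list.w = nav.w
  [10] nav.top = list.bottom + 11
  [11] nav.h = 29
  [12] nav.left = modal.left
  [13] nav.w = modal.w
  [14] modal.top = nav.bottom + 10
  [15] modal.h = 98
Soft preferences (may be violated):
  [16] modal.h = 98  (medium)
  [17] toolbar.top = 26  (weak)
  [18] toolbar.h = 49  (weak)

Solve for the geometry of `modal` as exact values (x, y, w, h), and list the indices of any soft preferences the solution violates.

modal = (x=40, y=207, w=172, h=98)
violated soft preferences: none

1. modal.x = 40  [nav.left = modal.left]
2. modal.w = 172  [nav.w = modal.w]
3. modal.y = 207  [modal.top = nav.bottom + 10]
4. modal.h = 98  [modal.h = 98]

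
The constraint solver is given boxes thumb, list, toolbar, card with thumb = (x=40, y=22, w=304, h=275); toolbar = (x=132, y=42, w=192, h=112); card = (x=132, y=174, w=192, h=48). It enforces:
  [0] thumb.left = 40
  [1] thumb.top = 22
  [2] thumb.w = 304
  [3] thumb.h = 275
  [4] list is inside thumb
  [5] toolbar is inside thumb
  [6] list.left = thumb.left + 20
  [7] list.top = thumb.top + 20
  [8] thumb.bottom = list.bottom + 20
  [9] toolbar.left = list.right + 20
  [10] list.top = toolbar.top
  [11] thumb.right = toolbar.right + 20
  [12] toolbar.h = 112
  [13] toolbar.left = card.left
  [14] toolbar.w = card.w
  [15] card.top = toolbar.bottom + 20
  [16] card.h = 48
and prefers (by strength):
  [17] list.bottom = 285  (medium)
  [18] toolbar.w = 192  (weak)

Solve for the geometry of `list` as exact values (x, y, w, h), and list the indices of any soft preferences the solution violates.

1. list.x = 60  [list.left = thumb.left + 20]
2. list.y = 42  [list.top = thumb.top + 20]
3. list.h = 235  [thumb.bottom = list.bottom + 20]
4. list.w = 52  [toolbar.left = list.right + 20]

list = (x=60, y=42, w=52, h=235)
violated soft preferences: 17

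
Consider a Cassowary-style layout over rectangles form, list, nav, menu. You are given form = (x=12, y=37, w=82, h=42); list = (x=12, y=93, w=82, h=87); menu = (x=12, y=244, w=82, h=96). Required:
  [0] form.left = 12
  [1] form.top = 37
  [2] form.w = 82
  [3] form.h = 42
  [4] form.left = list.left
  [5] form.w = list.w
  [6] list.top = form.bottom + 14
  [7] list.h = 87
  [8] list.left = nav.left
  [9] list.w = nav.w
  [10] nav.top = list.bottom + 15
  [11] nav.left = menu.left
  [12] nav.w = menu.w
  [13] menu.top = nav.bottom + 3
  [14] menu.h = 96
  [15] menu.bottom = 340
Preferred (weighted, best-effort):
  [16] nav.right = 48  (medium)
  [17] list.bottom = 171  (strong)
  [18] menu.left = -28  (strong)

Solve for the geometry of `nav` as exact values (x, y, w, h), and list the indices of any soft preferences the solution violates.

1. nav.x = 12  [list.left = nav.left]
2. nav.w = 82  [list.w = nav.w]
3. nav.y = 195  [nav.top = list.bottom + 15]
4. nav.h = 46  [menu.top = nav.bottom + 3]

nav = (x=12, y=195, w=82, h=46)
violated soft preferences: 16, 17, 18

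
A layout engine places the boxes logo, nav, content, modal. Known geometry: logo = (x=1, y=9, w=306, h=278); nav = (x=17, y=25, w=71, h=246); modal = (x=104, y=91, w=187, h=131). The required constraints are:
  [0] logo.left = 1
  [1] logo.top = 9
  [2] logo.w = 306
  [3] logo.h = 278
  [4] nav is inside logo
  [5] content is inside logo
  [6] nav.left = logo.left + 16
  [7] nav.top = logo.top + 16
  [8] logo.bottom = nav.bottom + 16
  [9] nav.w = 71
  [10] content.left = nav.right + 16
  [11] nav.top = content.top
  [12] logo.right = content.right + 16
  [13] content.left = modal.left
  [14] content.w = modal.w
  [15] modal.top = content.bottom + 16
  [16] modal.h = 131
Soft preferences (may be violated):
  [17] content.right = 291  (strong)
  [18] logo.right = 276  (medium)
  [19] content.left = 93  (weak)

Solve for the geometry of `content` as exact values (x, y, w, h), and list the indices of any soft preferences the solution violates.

content = (x=104, y=25, w=187, h=50)
violated soft preferences: 18, 19

1. content.x = 104  [content.left = nav.right + 16]
2. content.y = 25  [nav.top = content.top]
3. content.w = 187  [logo.right = content.right + 16]
4. content.h = 50  [modal.top = content.bottom + 16]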